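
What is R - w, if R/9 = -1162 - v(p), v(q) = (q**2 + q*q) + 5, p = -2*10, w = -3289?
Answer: -14414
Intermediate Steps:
p = -20
v(q) = 5 + 2*q**2 (v(q) = (q**2 + q**2) + 5 = 2*q**2 + 5 = 5 + 2*q**2)
R = -17703 (R = 9*(-1162 - (5 + 2*(-20)**2)) = 9*(-1162 - (5 + 2*400)) = 9*(-1162 - (5 + 800)) = 9*(-1162 - 1*805) = 9*(-1162 - 805) = 9*(-1967) = -17703)
R - w = -17703 - 1*(-3289) = -17703 + 3289 = -14414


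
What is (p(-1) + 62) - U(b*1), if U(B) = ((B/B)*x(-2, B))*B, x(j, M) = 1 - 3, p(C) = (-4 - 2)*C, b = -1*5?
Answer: 58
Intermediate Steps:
b = -5
p(C) = -6*C
x(j, M) = -2
U(B) = -2*B (U(B) = ((B/B)*(-2))*B = (1*(-2))*B = -2*B)
(p(-1) + 62) - U(b*1) = (-6*(-1) + 62) - (-2)*(-5*1) = (6 + 62) - (-2)*(-5) = 68 - 1*10 = 68 - 10 = 58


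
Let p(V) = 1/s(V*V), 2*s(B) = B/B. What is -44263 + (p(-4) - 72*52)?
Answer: -48005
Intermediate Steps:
s(B) = 1/2 (s(B) = (B/B)/2 = (1/2)*1 = 1/2)
p(V) = 2 (p(V) = 1/(1/2) = 2)
-44263 + (p(-4) - 72*52) = -44263 + (2 - 72*52) = -44263 + (2 - 3744) = -44263 - 3742 = -48005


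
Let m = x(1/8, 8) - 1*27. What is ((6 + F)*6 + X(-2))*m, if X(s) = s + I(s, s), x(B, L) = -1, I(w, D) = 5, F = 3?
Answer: -1596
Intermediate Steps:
m = -28 (m = -1 - 1*27 = -1 - 27 = -28)
X(s) = 5 + s (X(s) = s + 5 = 5 + s)
((6 + F)*6 + X(-2))*m = ((6 + 3)*6 + (5 - 2))*(-28) = (9*6 + 3)*(-28) = (54 + 3)*(-28) = 57*(-28) = -1596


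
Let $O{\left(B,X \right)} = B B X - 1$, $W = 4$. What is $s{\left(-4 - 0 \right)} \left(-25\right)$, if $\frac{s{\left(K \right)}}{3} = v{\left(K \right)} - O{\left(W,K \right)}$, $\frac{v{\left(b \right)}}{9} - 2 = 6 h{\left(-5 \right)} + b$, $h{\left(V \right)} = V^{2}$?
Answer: $-104775$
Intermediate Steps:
$O{\left(B,X \right)} = -1 + X B^{2}$ ($O{\left(B,X \right)} = B^{2} X - 1 = X B^{2} - 1 = -1 + X B^{2}$)
$v{\left(b \right)} = 1368 + 9 b$ ($v{\left(b \right)} = 18 + 9 \left(6 \left(-5\right)^{2} + b\right) = 18 + 9 \left(6 \cdot 25 + b\right) = 18 + 9 \left(150 + b\right) = 18 + \left(1350 + 9 b\right) = 1368 + 9 b$)
$s{\left(K \right)} = 4107 - 21 K$ ($s{\left(K \right)} = 3 \left(\left(1368 + 9 K\right) - \left(-1 + K 4^{2}\right)\right) = 3 \left(\left(1368 + 9 K\right) - \left(-1 + K 16\right)\right) = 3 \left(\left(1368 + 9 K\right) - \left(-1 + 16 K\right)\right) = 3 \left(1369 - 7 K\right) = 4107 - 21 K$)
$s{\left(-4 - 0 \right)} \left(-25\right) = \left(4107 - 21 \left(-4 - 0\right)\right) \left(-25\right) = \left(4107 - 21 \left(-4 + 0\right)\right) \left(-25\right) = \left(4107 - -84\right) \left(-25\right) = \left(4107 + 84\right) \left(-25\right) = 4191 \left(-25\right) = -104775$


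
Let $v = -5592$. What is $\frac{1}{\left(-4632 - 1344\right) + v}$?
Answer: $- \frac{1}{11568} \approx -8.6445 \cdot 10^{-5}$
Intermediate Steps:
$\frac{1}{\left(-4632 - 1344\right) + v} = \frac{1}{\left(-4632 - 1344\right) - 5592} = \frac{1}{-5976 - 5592} = \frac{1}{-11568} = - \frac{1}{11568}$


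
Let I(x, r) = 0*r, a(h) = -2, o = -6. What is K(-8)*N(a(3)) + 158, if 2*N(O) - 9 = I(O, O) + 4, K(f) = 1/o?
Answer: 1883/12 ≈ 156.92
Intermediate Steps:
K(f) = -⅙ (K(f) = 1/(-6) = -⅙)
I(x, r) = 0
N(O) = 13/2 (N(O) = 9/2 + (0 + 4)/2 = 9/2 + (½)*4 = 9/2 + 2 = 13/2)
K(-8)*N(a(3)) + 158 = -⅙*13/2 + 158 = -13/12 + 158 = 1883/12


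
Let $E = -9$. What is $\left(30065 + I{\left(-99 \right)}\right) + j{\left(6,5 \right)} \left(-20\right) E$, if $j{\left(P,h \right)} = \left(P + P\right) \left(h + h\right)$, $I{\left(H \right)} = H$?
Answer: $51566$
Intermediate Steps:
$j{\left(P,h \right)} = 4 P h$ ($j{\left(P,h \right)} = 2 P 2 h = 4 P h$)
$\left(30065 + I{\left(-99 \right)}\right) + j{\left(6,5 \right)} \left(-20\right) E = \left(30065 - 99\right) + 4 \cdot 6 \cdot 5 \left(-20\right) \left(-9\right) = 29966 + 120 \left(-20\right) \left(-9\right) = 29966 - -21600 = 29966 + 21600 = 51566$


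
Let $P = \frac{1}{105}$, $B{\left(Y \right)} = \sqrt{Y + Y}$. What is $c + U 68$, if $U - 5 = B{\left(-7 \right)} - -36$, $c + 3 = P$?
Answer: $\frac{292426}{105} + 68 i \sqrt{14} \approx 2785.0 + 254.43 i$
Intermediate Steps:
$B{\left(Y \right)} = \sqrt{2} \sqrt{Y}$ ($B{\left(Y \right)} = \sqrt{2 Y} = \sqrt{2} \sqrt{Y}$)
$P = \frac{1}{105} \approx 0.0095238$
$c = - \frac{314}{105}$ ($c = -3 + \frac{1}{105} = - \frac{314}{105} \approx -2.9905$)
$U = 41 + i \sqrt{14}$ ($U = 5 + \left(\sqrt{2} \sqrt{-7} - -36\right) = 5 + \left(\sqrt{2} i \sqrt{7} + 36\right) = 5 + \left(i \sqrt{14} + 36\right) = 5 + \left(36 + i \sqrt{14}\right) = 41 + i \sqrt{14} \approx 41.0 + 3.7417 i$)
$c + U 68 = - \frac{314}{105} + \left(41 + i \sqrt{14}\right) 68 = - \frac{314}{105} + \left(2788 + 68 i \sqrt{14}\right) = \frac{292426}{105} + 68 i \sqrt{14}$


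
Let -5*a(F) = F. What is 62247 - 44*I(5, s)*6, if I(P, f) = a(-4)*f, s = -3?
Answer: 314403/5 ≈ 62881.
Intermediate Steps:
a(F) = -F/5
I(P, f) = 4*f/5 (I(P, f) = (-⅕*(-4))*f = 4*f/5)
62247 - 44*I(5, s)*6 = 62247 - 44*((⅘)*(-3))*6 = 62247 - 44*(-12/5)*6 = 62247 - (-528)*6/5 = 62247 - 1*(-3168/5) = 62247 + 3168/5 = 314403/5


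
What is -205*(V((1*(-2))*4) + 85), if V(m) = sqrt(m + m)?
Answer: -17425 - 820*I ≈ -17425.0 - 820.0*I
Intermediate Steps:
V(m) = sqrt(2)*sqrt(m) (V(m) = sqrt(2*m) = sqrt(2)*sqrt(m))
-205*(V((1*(-2))*4) + 85) = -205*(sqrt(2)*sqrt((1*(-2))*4) + 85) = -205*(sqrt(2)*sqrt(-2*4) + 85) = -205*(sqrt(2)*sqrt(-8) + 85) = -205*(sqrt(2)*(2*I*sqrt(2)) + 85) = -205*(4*I + 85) = -205*(85 + 4*I) = -17425 - 820*I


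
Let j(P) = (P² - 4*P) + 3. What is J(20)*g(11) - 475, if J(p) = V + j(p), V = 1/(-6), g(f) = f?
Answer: 18457/6 ≈ 3076.2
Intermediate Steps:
j(P) = 3 + P² - 4*P
V = -⅙ ≈ -0.16667
J(p) = 17/6 + p² - 4*p (J(p) = -⅙ + (3 + p² - 4*p) = 17/6 + p² - 4*p)
J(20)*g(11) - 475 = (17/6 + 20² - 4*20)*11 - 475 = (17/6 + 400 - 80)*11 - 475 = (1937/6)*11 - 475 = 21307/6 - 475 = 18457/6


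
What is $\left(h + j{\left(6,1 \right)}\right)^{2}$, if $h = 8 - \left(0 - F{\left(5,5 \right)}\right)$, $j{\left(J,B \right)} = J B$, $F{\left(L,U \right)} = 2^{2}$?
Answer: $324$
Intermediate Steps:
$F{\left(L,U \right)} = 4$
$j{\left(J,B \right)} = B J$
$h = 12$ ($h = 8 - \left(0 - 4\right) = 8 - -4 = 8 + 4 = 12$)
$\left(h + j{\left(6,1 \right)}\right)^{2} = \left(12 + 1 \cdot 6\right)^{2} = \left(12 + 6\right)^{2} = 18^{2} = 324$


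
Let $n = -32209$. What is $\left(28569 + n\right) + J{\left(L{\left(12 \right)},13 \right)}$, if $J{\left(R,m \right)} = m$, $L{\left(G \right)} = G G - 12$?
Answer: $-3627$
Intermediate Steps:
$L{\left(G \right)} = -12 + G^{2}$ ($L{\left(G \right)} = G^{2} - 12 = -12 + G^{2}$)
$\left(28569 + n\right) + J{\left(L{\left(12 \right)},13 \right)} = \left(28569 - 32209\right) + 13 = -3640 + 13 = -3627$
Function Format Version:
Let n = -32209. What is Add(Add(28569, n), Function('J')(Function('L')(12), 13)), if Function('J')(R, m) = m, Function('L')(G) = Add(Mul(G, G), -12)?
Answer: -3627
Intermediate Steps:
Function('L')(G) = Add(-12, Pow(G, 2)) (Function('L')(G) = Add(Pow(G, 2), -12) = Add(-12, Pow(G, 2)))
Add(Add(28569, n), Function('J')(Function('L')(12), 13)) = Add(Add(28569, -32209), 13) = Add(-3640, 13) = -3627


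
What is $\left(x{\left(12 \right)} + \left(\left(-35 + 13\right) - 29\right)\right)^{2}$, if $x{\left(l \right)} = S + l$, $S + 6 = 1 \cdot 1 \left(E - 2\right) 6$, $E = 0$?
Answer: $3249$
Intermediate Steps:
$S = -18$ ($S = -6 + 1 \cdot 1 \left(0 - 2\right) 6 = -6 + 1 \left(\left(-2\right) 6\right) = -6 + 1 \left(-12\right) = -6 - 12 = -18$)
$x{\left(l \right)} = -18 + l$
$\left(x{\left(12 \right)} + \left(\left(-35 + 13\right) - 29\right)\right)^{2} = \left(\left(-18 + 12\right) + \left(\left(-35 + 13\right) - 29\right)\right)^{2} = \left(-6 - 51\right)^{2} = \left(-57\right)^{2} = 3249$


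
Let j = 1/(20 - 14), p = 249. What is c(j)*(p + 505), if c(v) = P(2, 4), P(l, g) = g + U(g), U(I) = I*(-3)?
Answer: -6032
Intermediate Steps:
U(I) = -3*I
P(l, g) = -2*g (P(l, g) = g - 3*g = -2*g)
j = ⅙ (j = 1/6 = ⅙ ≈ 0.16667)
c(v) = -8 (c(v) = -2*4 = -8)
c(j)*(p + 505) = -8*(249 + 505) = -8*754 = -6032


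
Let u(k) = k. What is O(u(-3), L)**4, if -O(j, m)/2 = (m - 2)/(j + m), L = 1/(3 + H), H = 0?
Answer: 625/256 ≈ 2.4414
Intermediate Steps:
L = 1/3 (L = 1/(3 + 0) = 1/3 ≈ 0.33333)
O(j, m) = -2*(-2 + m)/(j + m) (O(j, m) = -2*(m - 2)/(j + m) = -2*(-2 + m)/(j + m))
O(u(-3), L)**4 = (2*(2 - 1*1/3)/(-3 + 1/3))**4 = (2*(2 - 1/3)/(-8/3))**4 = (2*(-3/8)*(5/3))**4 = (-5/4)**4 = 625/256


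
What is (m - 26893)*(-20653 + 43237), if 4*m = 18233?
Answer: -504407994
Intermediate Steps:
m = 18233/4 (m = (¼)*18233 = 18233/4 ≈ 4558.3)
(m - 26893)*(-20653 + 43237) = (18233/4 - 26893)*(-20653 + 43237) = -89339/4*22584 = -504407994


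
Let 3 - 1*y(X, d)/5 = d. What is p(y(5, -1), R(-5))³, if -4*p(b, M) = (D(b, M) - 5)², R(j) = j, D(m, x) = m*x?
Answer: -1340095640625/64 ≈ -2.0939e+10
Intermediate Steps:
y(X, d) = 15 - 5*d
p(b, M) = -(-5 + M*b)²/4 (p(b, M) = -(b*M - 5)²/4 = -(M*b - 5)²/4 = -(-5 + M*b)²/4)
p(y(5, -1), R(-5))³ = (-(-5 - 5*(15 - 5*(-1)))²/4)³ = (-(-5 - 5*(15 + 5))²/4)³ = (-(-5 - 5*20)²/4)³ = (-(-5 - 100)²/4)³ = (-¼*(-105)²)³ = (-¼*11025)³ = (-11025/4)³ = -1340095640625/64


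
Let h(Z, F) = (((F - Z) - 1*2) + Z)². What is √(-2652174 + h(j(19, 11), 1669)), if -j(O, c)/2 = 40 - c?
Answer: √126715 ≈ 355.97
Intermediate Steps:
j(O, c) = -80 + 2*c (j(O, c) = -2*(40 - c) = -80 + 2*c)
h(Z, F) = (-2 + F)² (h(Z, F) = (((F - Z) - 2) + Z)² = ((-2 + F - Z) + Z)² = (-2 + F)²)
√(-2652174 + h(j(19, 11), 1669)) = √(-2652174 + (-2 + 1669)²) = √(-2652174 + 1667²) = √(-2652174 + 2778889) = √126715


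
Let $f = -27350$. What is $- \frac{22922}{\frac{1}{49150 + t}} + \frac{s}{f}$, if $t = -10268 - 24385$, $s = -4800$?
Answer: $- \frac{181768227902}{547} \approx -3.323 \cdot 10^{8}$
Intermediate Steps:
$t = -34653$ ($t = -10268 - 24385 = -34653$)
$- \frac{22922}{\frac{1}{49150 + t}} + \frac{s}{f} = - \frac{22922}{\frac{1}{49150 - 34653}} - \frac{4800}{-27350} = - \frac{22922}{\frac{1}{14497}} - - \frac{96}{547} = - 22922 \frac{1}{\frac{1}{14497}} + \frac{96}{547} = \left(-22922\right) 14497 + \frac{96}{547} = -332300234 + \frac{96}{547} = - \frac{181768227902}{547}$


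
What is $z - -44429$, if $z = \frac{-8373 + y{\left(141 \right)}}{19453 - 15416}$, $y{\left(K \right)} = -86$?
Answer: $\frac{16304674}{367} \approx 44427.0$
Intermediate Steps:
$z = - \frac{769}{367}$ ($z = \frac{-8373 - 86}{19453 - 15416} = - \frac{8459}{4037} = \left(-8459\right) \frac{1}{4037} = - \frac{769}{367} \approx -2.0954$)
$z - -44429 = - \frac{769}{367} - -44429 = - \frac{769}{367} + 44429 = \frac{16304674}{367}$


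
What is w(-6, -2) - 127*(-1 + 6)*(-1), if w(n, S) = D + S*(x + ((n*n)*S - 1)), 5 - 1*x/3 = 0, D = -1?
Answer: 750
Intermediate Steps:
x = 15 (x = 15 - 3*0 = 15 + 0 = 15)
w(n, S) = -1 + S*(14 + S*n**2) (w(n, S) = -1 + S*(15 + ((n*n)*S - 1)) = -1 + S*(15 + (n**2*S - 1)) = -1 + S*(15 + (S*n**2 - 1)) = -1 + S*(15 + (-1 + S*n**2)) = -1 + S*(14 + S*n**2))
w(-6, -2) - 127*(-1 + 6)*(-1) = (-1 + 14*(-2) + (-2)**2*(-6)**2) - 127*(-1 + 6)*(-1) = (-1 - 28 + 4*36) - 635*(-1) = (-1 - 28 + 144) - 127*(-5) = 115 + 635 = 750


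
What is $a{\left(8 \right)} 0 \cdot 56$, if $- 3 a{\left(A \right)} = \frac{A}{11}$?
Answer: $0$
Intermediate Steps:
$a{\left(A \right)} = - \frac{A}{33}$ ($a{\left(A \right)} = - \frac{A \frac{1}{11}}{3} = - \frac{\frac{1}{11} A}{3} = - \frac{A}{33}$)
$a{\left(8 \right)} 0 \cdot 56 = \left(- \frac{1}{33}\right) 8 \cdot 0 \cdot 56 = \left(- \frac{8}{33}\right) 0 \cdot 56 = 0 \cdot 56 = 0$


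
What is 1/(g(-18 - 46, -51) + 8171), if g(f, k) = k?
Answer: 1/8120 ≈ 0.00012315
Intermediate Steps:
1/(g(-18 - 46, -51) + 8171) = 1/(-51 + 8171) = 1/8120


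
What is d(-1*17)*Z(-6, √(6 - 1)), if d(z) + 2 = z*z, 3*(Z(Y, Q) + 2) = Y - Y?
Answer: -574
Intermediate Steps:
Z(Y, Q) = -2 (Z(Y, Q) = -2 + (Y - Y)/3 = -2 + (⅓)*0 = -2 + 0 = -2)
d(z) = -2 + z² (d(z) = -2 + z*z = -2 + z²)
d(-1*17)*Z(-6, √(6 - 1)) = (-2 + (-1*17)²)*(-2) = (-2 + (-17)²)*(-2) = (-2 + 289)*(-2) = 287*(-2) = -574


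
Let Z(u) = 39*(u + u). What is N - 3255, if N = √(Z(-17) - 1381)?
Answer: -3255 + I*√2707 ≈ -3255.0 + 52.029*I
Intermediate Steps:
Z(u) = 78*u (Z(u) = 39*(2*u) = 78*u)
N = I*√2707 (N = √(78*(-17) - 1381) = √(-1326 - 1381) = √(-2707) = I*√2707 ≈ 52.029*I)
N - 3255 = I*√2707 - 3255 = -3255 + I*√2707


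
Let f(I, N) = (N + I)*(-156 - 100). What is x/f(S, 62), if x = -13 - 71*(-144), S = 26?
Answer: -10211/22528 ≈ -0.45326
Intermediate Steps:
f(I, N) = -256*I - 256*N (f(I, N) = (I + N)*(-256) = -256*I - 256*N)
x = 10211 (x = -13 + 10224 = 10211)
x/f(S, 62) = 10211/(-256*26 - 256*62) = 10211/(-6656 - 15872) = 10211/(-22528) = 10211*(-1/22528) = -10211/22528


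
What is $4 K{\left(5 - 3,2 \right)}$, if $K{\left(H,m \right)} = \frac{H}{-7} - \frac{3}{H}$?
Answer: $- \frac{50}{7} \approx -7.1429$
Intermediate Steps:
$K{\left(H,m \right)} = - \frac{3}{H} - \frac{H}{7}$ ($K{\left(H,m \right)} = H \left(- \frac{1}{7}\right) - \frac{3}{H} = - \frac{H}{7} - \frac{3}{H} = - \frac{3}{H} - \frac{H}{7}$)
$4 K{\left(5 - 3,2 \right)} = 4 \left(- \frac{3}{5 - 3} - \frac{5 - 3}{7}\right) = 4 \left(- \frac{3}{2} - \frac{2}{7}\right) = 4 \left(- \frac{25}{14}\right) = - \frac{50}{7}$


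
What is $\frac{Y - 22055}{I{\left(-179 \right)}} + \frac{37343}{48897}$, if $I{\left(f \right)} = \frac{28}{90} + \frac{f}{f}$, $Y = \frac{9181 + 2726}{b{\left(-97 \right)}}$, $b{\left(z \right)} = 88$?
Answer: $- \frac{4244162775689}{253873224} \approx -16718.0$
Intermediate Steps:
$Y = \frac{11907}{88}$ ($Y = \frac{9181 + 2726}{88} = 11907 \cdot \frac{1}{88} = \frac{11907}{88} \approx 135.31$)
$I{\left(f \right)} = \frac{59}{45}$ ($I{\left(f \right)} = 28 \cdot \frac{1}{90} + 1 = \frac{14}{45} + 1 = \frac{59}{45}$)
$\frac{Y - 22055}{I{\left(-179 \right)}} + \frac{37343}{48897} = \frac{\frac{11907}{88} - 22055}{\frac{59}{45}} + \frac{37343}{48897} = \left(\frac{11907}{88} - 22055\right) \frac{45}{59} + 37343 \cdot \frac{1}{48897} = \left(- \frac{1928933}{88}\right) \frac{45}{59} + \frac{37343}{48897} = - \frac{86801985}{5192} + \frac{37343}{48897} = - \frac{4244162775689}{253873224}$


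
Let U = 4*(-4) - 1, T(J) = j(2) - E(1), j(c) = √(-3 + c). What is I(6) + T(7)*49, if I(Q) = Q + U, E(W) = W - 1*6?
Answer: 234 + 49*I ≈ 234.0 + 49.0*I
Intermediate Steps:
E(W) = -6 + W (E(W) = W - 6 = -6 + W)
T(J) = 5 + I (T(J) = √(-3 + 2) - (-6 + 1) = √(-1) - 1*(-5) = I + 5 = 5 + I)
U = -17 (U = -16 - 1 = -17)
I(Q) = -17 + Q (I(Q) = Q - 17 = -17 + Q)
I(6) + T(7)*49 = (-17 + 6) + (5 + I)*49 = -11 + (245 + 49*I) = 234 + 49*I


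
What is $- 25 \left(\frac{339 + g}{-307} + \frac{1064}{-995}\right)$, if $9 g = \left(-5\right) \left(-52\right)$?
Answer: $\frac{31171385}{549837} \approx 56.692$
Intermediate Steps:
$g = \frac{260}{9}$ ($g = \frac{\left(-5\right) \left(-52\right)}{9} = \frac{1}{9} \cdot 260 = \frac{260}{9} \approx 28.889$)
$- 25 \left(\frac{339 + g}{-307} + \frac{1064}{-995}\right) = - 25 \left(\frac{339 + \frac{260}{9}}{-307} + \frac{1064}{-995}\right) = - 25 \left(\frac{3311}{9} \left(- \frac{1}{307}\right) + 1064 \left(- \frac{1}{995}\right)\right) = - 25 \left(- \frac{3311}{2763} - \frac{1064}{995}\right) = \left(-25\right) \left(- \frac{6234277}{2749185}\right) = \frac{31171385}{549837}$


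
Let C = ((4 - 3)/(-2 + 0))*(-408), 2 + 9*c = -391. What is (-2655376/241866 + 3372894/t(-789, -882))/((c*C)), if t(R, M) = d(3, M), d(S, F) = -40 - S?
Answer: 11998567079/1362431178 ≈ 8.8067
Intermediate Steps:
t(R, M) = -43 (t(R, M) = -40 - 1*3 = -40 - 3 = -43)
c = -131/3 (c = -2/9 + (⅑)*(-391) = -2/9 - 391/9 = -131/3 ≈ -43.667)
C = 204 (C = (1/(-2))*(-408) = (1*(-½))*(-408) = -½*(-408) = 204)
(-2655376/241866 + 3372894/t(-789, -882))/((c*C)) = (-2655376/241866 + 3372894/(-43))/((-131/3*204)) = (-2655376*1/241866 + 3372894*(-1/43))/(-8908) = (-1327688/120933 - 3372894/43)*(-1/8908) = -407951280686/5200119*(-1/8908) = 11998567079/1362431178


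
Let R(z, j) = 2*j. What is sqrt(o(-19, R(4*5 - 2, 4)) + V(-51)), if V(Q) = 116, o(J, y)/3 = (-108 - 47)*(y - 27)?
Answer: sqrt(8951) ≈ 94.610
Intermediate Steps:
o(J, y) = 12555 - 465*y (o(J, y) = 3*((-108 - 47)*(y - 27)) = 3*(-155*(-27 + y)) = 3*(4185 - 155*y) = 12555 - 465*y)
sqrt(o(-19, R(4*5 - 2, 4)) + V(-51)) = sqrt((12555 - 930*4) + 116) = sqrt((12555 - 465*8) + 116) = sqrt((12555 - 3720) + 116) = sqrt(8835 + 116) = sqrt(8951)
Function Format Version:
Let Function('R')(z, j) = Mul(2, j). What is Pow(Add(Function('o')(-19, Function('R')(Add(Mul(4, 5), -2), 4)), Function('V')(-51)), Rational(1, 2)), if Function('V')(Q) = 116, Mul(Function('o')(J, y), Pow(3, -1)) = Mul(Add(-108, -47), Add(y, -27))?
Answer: Pow(8951, Rational(1, 2)) ≈ 94.610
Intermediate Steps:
Function('o')(J, y) = Add(12555, Mul(-465, y)) (Function('o')(J, y) = Mul(3, Mul(Add(-108, -47), Add(y, -27))) = Mul(3, Mul(-155, Add(-27, y))) = Mul(3, Add(4185, Mul(-155, y))) = Add(12555, Mul(-465, y)))
Pow(Add(Function('o')(-19, Function('R')(Add(Mul(4, 5), -2), 4)), Function('V')(-51)), Rational(1, 2)) = Pow(Add(Add(12555, Mul(-465, Mul(2, 4))), 116), Rational(1, 2)) = Pow(Add(Add(12555, Mul(-465, 8)), 116), Rational(1, 2)) = Pow(Add(Add(12555, -3720), 116), Rational(1, 2)) = Pow(Add(8835, 116), Rational(1, 2)) = Pow(8951, Rational(1, 2))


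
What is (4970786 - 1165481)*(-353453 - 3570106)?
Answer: -14930338680495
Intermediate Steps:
(4970786 - 1165481)*(-353453 - 3570106) = 3805305*(-3923559) = -14930338680495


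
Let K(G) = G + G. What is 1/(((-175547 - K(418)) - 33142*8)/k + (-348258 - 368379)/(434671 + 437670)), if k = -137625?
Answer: 40018643375/95509319618 ≈ 0.41900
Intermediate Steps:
K(G) = 2*G
1/(((-175547 - K(418)) - 33142*8)/k + (-348258 - 368379)/(434671 + 437670)) = 1/(((-175547 - 2*418) - 33142*8)/(-137625) + (-348258 - 368379)/(434671 + 437670)) = 1/(((-175547 - 1*836) - 265136)*(-1/137625) - 716637/872341) = 1/(((-175547 - 836) - 265136)*(-1/137625) - 716637*1/872341) = 1/((-176383 - 265136)*(-1/137625) - 716637/872341) = 1/(-441519*(-1/137625) - 716637/872341) = 1/(147173/45875 - 716637/872341) = 1/(95509319618/40018643375) = 40018643375/95509319618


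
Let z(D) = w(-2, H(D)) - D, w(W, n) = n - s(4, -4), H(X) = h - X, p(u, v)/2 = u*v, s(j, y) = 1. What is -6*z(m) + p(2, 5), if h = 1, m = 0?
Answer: 20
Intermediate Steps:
p(u, v) = 2*u*v (p(u, v) = 2*(u*v) = 2*u*v)
H(X) = 1 - X
w(W, n) = -1 + n (w(W, n) = n - 1*1 = n - 1 = -1 + n)
z(D) = -2*D (z(D) = (-1 + (1 - D)) - D = -D - D = -2*D)
-6*z(m) + p(2, 5) = -(-12)*0 + 2*2*5 = -6*0 + 20 = 0 + 20 = 20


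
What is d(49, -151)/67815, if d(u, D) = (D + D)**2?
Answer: 91204/67815 ≈ 1.3449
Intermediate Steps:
d(u, D) = 4*D**2 (d(u, D) = (2*D)**2 = 4*D**2)
d(49, -151)/67815 = (4*(-151)**2)/67815 = (4*22801)*(1/67815) = 91204*(1/67815) = 91204/67815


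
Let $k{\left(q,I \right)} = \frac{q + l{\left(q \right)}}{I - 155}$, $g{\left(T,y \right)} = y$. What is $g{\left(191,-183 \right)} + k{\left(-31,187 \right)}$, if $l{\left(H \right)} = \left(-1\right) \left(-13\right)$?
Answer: $- \frac{2937}{16} \approx -183.56$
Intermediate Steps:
$l{\left(H \right)} = 13$
$k{\left(q,I \right)} = \frac{13 + q}{-155 + I}$ ($k{\left(q,I \right)} = \frac{q + 13}{I - 155} = \frac{13 + q}{-155 + I}$)
$g{\left(191,-183 \right)} + k{\left(-31,187 \right)} = -183 + \frac{13 - 31}{-155 + 187} = -183 + \frac{1}{32} \left(-18\right) = -183 - \frac{9}{16} = - \frac{2937}{16}$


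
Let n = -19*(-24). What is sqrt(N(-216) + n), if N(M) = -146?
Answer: sqrt(310) ≈ 17.607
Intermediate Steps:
n = 456
sqrt(N(-216) + n) = sqrt(-146 + 456) = sqrt(310)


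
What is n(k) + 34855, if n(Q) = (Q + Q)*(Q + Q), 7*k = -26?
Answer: 1710599/49 ≈ 34910.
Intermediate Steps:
k = -26/7 (k = (1/7)*(-26) = -26/7 ≈ -3.7143)
n(Q) = 4*Q**2 (n(Q) = (2*Q)*(2*Q) = 4*Q**2)
n(k) + 34855 = 4*(-26/7)**2 + 34855 = 4*(676/49) + 34855 = 2704/49 + 34855 = 1710599/49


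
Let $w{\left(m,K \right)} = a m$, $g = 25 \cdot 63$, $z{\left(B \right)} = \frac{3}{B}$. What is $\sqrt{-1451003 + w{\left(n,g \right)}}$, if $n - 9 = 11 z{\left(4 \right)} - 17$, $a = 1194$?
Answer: $\frac{i \sqrt{5802818}}{2} \approx 1204.5 i$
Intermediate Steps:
$n = \frac{1}{4}$ ($n = 9 - \left(17 - 11 \cdot \frac{3}{4}\right) = 9 - \left(17 - 11 \cdot 3 \cdot \frac{1}{4}\right) = 9 + \left(11 \cdot \frac{3}{4} - 17\right) = 9 + \left(\frac{33}{4} - 17\right) = 9 - \frac{35}{4} = \frac{1}{4} \approx 0.25$)
$g = 1575$
$w{\left(m,K \right)} = 1194 m$
$\sqrt{-1451003 + w{\left(n,g \right)}} = \sqrt{-1451003 + 1194 \cdot \frac{1}{4}} = \sqrt{-1451003 + \frac{597}{2}} = \sqrt{- \frac{2901409}{2}} = \frac{i \sqrt{5802818}}{2}$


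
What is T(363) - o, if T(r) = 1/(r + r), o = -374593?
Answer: 271954519/726 ≈ 3.7459e+5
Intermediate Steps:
T(r) = 1/(2*r)
T(363) - o = (½)/363 - 1*(-374593) = (½)*(1/363) + 374593 = 1/726 + 374593 = 271954519/726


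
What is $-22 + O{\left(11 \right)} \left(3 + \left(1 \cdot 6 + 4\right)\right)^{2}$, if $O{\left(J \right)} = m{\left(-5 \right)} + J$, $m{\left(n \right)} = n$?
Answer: $992$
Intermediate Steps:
$O{\left(J \right)} = -5 + J$
$-22 + O{\left(11 \right)} \left(3 + \left(1 \cdot 6 + 4\right)\right)^{2} = -22 + \left(-5 + 11\right) \left(3 + \left(1 \cdot 6 + 4\right)\right)^{2} = -22 + 6 \left(3 + \left(6 + 4\right)\right)^{2} = -22 + 6 \left(3 + 10\right)^{2} = -22 + 6 \cdot 13^{2} = -22 + 6 \cdot 169 = -22 + 1014 = 992$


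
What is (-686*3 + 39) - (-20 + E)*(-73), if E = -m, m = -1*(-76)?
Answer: -9027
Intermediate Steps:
m = 76
E = -76 (E = -1*76 = -76)
(-686*3 + 39) - (-20 + E)*(-73) = (-686*3 + 39) - (-20 - 76)*(-73) = (-98*21 + 39) - (-96)*(-73) = (-2058 + 39) - 1*7008 = -2019 - 7008 = -9027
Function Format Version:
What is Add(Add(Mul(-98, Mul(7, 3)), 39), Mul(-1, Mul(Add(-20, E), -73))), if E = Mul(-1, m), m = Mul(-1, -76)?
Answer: -9027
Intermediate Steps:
m = 76
E = -76 (E = Mul(-1, 76) = -76)
Add(Add(Mul(-98, Mul(7, 3)), 39), Mul(-1, Mul(Add(-20, E), -73))) = Add(Add(Mul(-98, Mul(7, 3)), 39), Mul(-1, Mul(Add(-20, -76), -73))) = Add(Add(Mul(-98, 21), 39), Mul(-1, Mul(-96, -73))) = Add(Add(-2058, 39), Mul(-1, 7008)) = Add(-2019, -7008) = -9027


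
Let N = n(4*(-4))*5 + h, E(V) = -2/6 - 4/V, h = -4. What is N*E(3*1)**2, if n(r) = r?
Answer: -700/3 ≈ -233.33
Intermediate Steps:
E(V) = -1/3 - 4/V (E(V) = -2*1/6 - 4/V = -1/3 - 4/V)
N = -84 (N = (4*(-4))*5 - 4 = -16*5 - 4 = -80 - 4 = -84)
N*E(3*1)**2 = -84*(-12 - 3)**2/81 = -84*((1/3)*(1/3)*(-15))**2 = -84*(-5/3)**2 = -84*25/9 = -700/3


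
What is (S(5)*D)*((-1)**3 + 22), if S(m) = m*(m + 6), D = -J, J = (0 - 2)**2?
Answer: -4620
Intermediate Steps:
J = 4 (J = (-2)**2 = 4)
D = -4 (D = -1*4 = -4)
S(m) = m*(6 + m)
(S(5)*D)*((-1)**3 + 22) = ((5*(6 + 5))*(-4))*((-1)**3 + 22) = ((5*11)*(-4))*(-1 + 22) = (55*(-4))*21 = -220*21 = -4620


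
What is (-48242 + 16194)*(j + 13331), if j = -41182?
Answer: 892568848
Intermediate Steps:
(-48242 + 16194)*(j + 13331) = (-48242 + 16194)*(-41182 + 13331) = -32048*(-27851) = 892568848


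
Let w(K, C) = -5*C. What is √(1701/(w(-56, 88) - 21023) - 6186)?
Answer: I*√16862021013/1651 ≈ 78.652*I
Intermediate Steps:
√(1701/(w(-56, 88) - 21023) - 6186) = √(1701/(-5*88 - 21023) - 6186) = √(1701/(-440 - 21023) - 6186) = √(1701/(-21463) - 6186) = √(1701*(-1/21463) - 6186) = √(-1701/21463 - 6186) = √(-132771819/21463) = I*√16862021013/1651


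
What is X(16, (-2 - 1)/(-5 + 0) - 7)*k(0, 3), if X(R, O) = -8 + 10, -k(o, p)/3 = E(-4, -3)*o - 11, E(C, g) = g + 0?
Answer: 66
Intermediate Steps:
E(C, g) = g
k(o, p) = 33 + 9*o (k(o, p) = -3*(-3*o - 11) = -3*(-11 - 3*o) = 33 + 9*o)
X(R, O) = 2
X(16, (-2 - 1)/(-5 + 0) - 7)*k(0, 3) = 2*(33 + 9*0) = 2*(33 + 0) = 2*33 = 66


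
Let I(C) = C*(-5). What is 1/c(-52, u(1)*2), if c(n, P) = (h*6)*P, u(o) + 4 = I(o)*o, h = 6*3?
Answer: -1/1944 ≈ -0.00051440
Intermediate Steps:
I(C) = -5*C
h = 18
u(o) = -4 - 5*o² (u(o) = -4 + (-5*o)*o = -4 - 5*o²)
c(n, P) = 108*P (c(n, P) = (18*6)*P = 108*P)
1/c(-52, u(1)*2) = 1/(108*((-4 - 5*1²)*2)) = 1/(108*((-4 - 5*1)*2)) = 1/(108*((-4 - 5)*2)) = 1/(108*(-9*2)) = 1/(108*(-18)) = 1/(-1944) = -1/1944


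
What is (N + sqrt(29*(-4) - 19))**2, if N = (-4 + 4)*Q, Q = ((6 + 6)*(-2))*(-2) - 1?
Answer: -135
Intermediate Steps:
Q = 47 (Q = (12*(-2))*(-2) - 1 = -24*(-2) - 1 = 48 - 1 = 47)
N = 0 (N = (-4 + 4)*47 = 0*47 = 0)
(N + sqrt(29*(-4) - 19))**2 = (0 + sqrt(29*(-4) - 19))**2 = (0 + sqrt(-116 - 19))**2 = (0 + sqrt(-135))**2 = (0 + 3*I*sqrt(15))**2 = (3*I*sqrt(15))**2 = -135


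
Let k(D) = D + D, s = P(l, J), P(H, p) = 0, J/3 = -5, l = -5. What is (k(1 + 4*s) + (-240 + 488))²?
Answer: 62500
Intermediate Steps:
J = -15 (J = 3*(-5) = -15)
s = 0
k(D) = 2*D
(k(1 + 4*s) + (-240 + 488))² = (2*(1 + 4*0) + (-240 + 488))² = (2*(1 + 0) + 248)² = (2*1 + 248)² = (2 + 248)² = 250² = 62500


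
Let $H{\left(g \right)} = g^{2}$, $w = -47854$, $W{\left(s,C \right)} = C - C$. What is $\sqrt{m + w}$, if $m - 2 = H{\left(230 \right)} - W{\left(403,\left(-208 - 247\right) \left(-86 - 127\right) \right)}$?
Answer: $2 \sqrt{1262} \approx 71.049$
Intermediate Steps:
$W{\left(s,C \right)} = 0$
$m = 52902$ ($m = 2 + \left(230^{2} - 0\right) = 2 + \left(52900 + 0\right) = 2 + 52900 = 52902$)
$\sqrt{m + w} = \sqrt{52902 - 47854} = \sqrt{5048} = 2 \sqrt{1262}$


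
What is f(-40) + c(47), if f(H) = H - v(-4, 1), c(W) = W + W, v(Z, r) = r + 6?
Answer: 47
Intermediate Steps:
v(Z, r) = 6 + r
c(W) = 2*W
f(H) = -7 + H (f(H) = H - (6 + 1) = H - 1*7 = H - 7 = -7 + H)
f(-40) + c(47) = (-7 - 40) + 2*47 = -47 + 94 = 47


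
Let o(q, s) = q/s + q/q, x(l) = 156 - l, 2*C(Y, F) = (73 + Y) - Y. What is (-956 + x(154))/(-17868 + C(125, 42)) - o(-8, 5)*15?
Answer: 322875/35663 ≈ 9.0535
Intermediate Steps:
C(Y, F) = 73/2 (C(Y, F) = ((73 + Y) - Y)/2 = (½)*73 = 73/2)
o(q, s) = 1 + q/s (o(q, s) = q/s + 1 = 1 + q/s)
(-956 + x(154))/(-17868 + C(125, 42)) - o(-8, 5)*15 = (-956 + (156 - 1*154))/(-17868 + 73/2) - (-8 + 5)/5*15 = (-956 + (156 - 154))/(-35663/2) - (⅕)*(-3)*15 = (-956 + 2)*(-2/35663) - (-3)*15/5 = -954*(-2/35663) - 1*(-9) = 1908/35663 + 9 = 322875/35663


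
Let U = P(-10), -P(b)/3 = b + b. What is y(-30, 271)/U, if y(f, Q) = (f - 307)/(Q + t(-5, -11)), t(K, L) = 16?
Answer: -337/17220 ≈ -0.019570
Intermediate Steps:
P(b) = -6*b (P(b) = -3*(b + b) = -6*b)
y(f, Q) = (-307 + f)/(16 + Q) (y(f, Q) = (f - 307)/(Q + 16) = (-307 + f)/(16 + Q))
U = 60 (U = -6*(-10) = 60)
y(-30, 271)/U = ((-307 - 30)/(16 + 271))/60 = (-337/287)*(1/60) = ((1/287)*(-337))*(1/60) = -337/287*1/60 = -337/17220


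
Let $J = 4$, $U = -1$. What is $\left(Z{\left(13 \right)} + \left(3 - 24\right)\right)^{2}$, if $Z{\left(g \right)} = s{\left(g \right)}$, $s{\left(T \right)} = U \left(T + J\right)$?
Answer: $1444$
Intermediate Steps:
$s{\left(T \right)} = -4 - T$ ($s{\left(T \right)} = - (T + 4) = - (4 + T) = -4 - T$)
$Z{\left(g \right)} = -4 - g$
$\left(Z{\left(13 \right)} + \left(3 - 24\right)\right)^{2} = \left(\left(-4 - 13\right) + \left(3 - 24\right)\right)^{2} = \left(-17 - 21\right)^{2} = \left(-38\right)^{2} = 1444$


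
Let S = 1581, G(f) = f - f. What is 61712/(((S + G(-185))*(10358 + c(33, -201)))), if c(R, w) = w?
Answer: 8816/2294031 ≈ 0.0038430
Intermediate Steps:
G(f) = 0
61712/(((S + G(-185))*(10358 + c(33, -201)))) = 61712/(((1581 + 0)*(10358 - 201))) = 61712/((1581*10157)) = 61712/16058217 = 61712*(1/16058217) = 8816/2294031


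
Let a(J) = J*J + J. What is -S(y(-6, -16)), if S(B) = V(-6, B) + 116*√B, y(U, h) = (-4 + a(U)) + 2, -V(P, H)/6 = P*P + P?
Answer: 180 - 232*√7 ≈ -433.81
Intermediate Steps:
a(J) = J + J² (a(J) = J² + J = J + J²)
V(P, H) = -6*P - 6*P² (V(P, H) = -6*(P*P + P) = -6*(P² + P) = -6*(P + P²) = -6*P - 6*P²)
y(U, h) = -2 + U*(1 + U) (y(U, h) = (-4 + U*(1 + U)) + 2 = -2 + U*(1 + U))
S(B) = -180 + 116*√B (S(B) = -6*(-6)*(1 - 6) + 116*√B = -6*(-6)*(-5) + 116*√B = -180 + 116*√B)
-S(y(-6, -16)) = -(-180 + 116*√(-2 - 6*(1 - 6))) = -(-180 + 116*√(-2 - 6*(-5))) = -(-180 + 116*√(-2 + 30)) = -(-180 + 116*√28) = -(-180 + 116*(2*√7)) = -(-180 + 232*√7) = 180 - 232*√7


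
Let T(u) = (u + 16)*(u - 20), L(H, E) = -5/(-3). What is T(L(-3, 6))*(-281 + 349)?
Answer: -198220/9 ≈ -22024.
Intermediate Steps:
L(H, E) = 5/3 (L(H, E) = -5*(-⅓) = 5/3)
T(u) = (-20 + u)*(16 + u) (T(u) = (16 + u)*(-20 + u) = (-20 + u)*(16 + u))
T(L(-3, 6))*(-281 + 349) = (-320 + (5/3)² - 4*5/3)*(-281 + 349) = (-320 + 25/9 - 20/3)*68 = -2915/9*68 = -198220/9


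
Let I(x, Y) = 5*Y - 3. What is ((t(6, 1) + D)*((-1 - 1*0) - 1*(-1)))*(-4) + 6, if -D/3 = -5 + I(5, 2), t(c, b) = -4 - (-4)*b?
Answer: 6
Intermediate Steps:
I(x, Y) = -3 + 5*Y
t(c, b) = -4 + 4*b
D = -6 (D = -3*(-5 + (-3 + 5*2)) = -3*(-5 + (-3 + 10)) = -3*(-5 + 7) = -3*2 = -6)
((t(6, 1) + D)*((-1 - 1*0) - 1*(-1)))*(-4) + 6 = (((-4 + 4*1) - 6)*((-1 - 1*0) - 1*(-1)))*(-4) + 6 = (((-4 + 4) - 6)*((-1 + 0) + 1))*(-4) + 6 = ((0 - 6)*(-1 + 1))*(-4) + 6 = -6*0*(-4) + 6 = 0*(-4) + 6 = 0 + 6 = 6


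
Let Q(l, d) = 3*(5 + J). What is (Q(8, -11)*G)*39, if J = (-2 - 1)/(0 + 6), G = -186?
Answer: -97929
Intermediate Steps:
J = -½ (J = -3/6 = -3*⅙ = -½ ≈ -0.50000)
Q(l, d) = 27/2 (Q(l, d) = 3*(5 - ½) = 3*(9/2) = 27/2)
(Q(8, -11)*G)*39 = ((27/2)*(-186))*39 = -2511*39 = -97929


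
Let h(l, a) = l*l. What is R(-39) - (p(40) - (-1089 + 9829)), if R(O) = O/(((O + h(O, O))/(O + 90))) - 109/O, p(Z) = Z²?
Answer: 10583633/1482 ≈ 7141.5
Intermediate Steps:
h(l, a) = l²
R(O) = -109/O + O*(90 + O)/(O + O²) (R(O) = O/(((O + O²)/(O + 90))) - 109/O = O/(((O + O²)/(90 + O))) - 109/O = O*((90 + O)/(O + O²)) - 109/O = O*(90 + O)/(O + O²) - 109/O = -109/O + O*(90 + O)/(O + O²))
R(-39) - (p(40) - (-1089 + 9829)) = (-109 + (-39)² - 19*(-39))/((-39)*(1 - 39)) - (40² - (-1089 + 9829)) = -1/39*(-109 + 1521 + 741)/(-38) - (1600 - 1*8740) = -1/39*(-1/38)*2153 - (1600 - 8740) = 2153/1482 - 1*(-7140) = 2153/1482 + 7140 = 10583633/1482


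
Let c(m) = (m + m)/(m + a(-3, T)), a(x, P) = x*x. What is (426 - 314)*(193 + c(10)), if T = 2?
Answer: 412944/19 ≈ 21734.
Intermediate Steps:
a(x, P) = x**2
c(m) = 2*m/(9 + m) (c(m) = (m + m)/(m + (-3)**2) = (2*m)/(m + 9) = (2*m)/(9 + m) = 2*m/(9 + m))
(426 - 314)*(193 + c(10)) = (426 - 314)*(193 + 2*10/(9 + 10)) = 112*(193 + 2*10/19) = 112*(193 + 2*10*(1/19)) = 112*(193 + 20/19) = 112*(3687/19) = 412944/19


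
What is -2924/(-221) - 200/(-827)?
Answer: 144844/10751 ≈ 13.473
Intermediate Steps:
-2924/(-221) - 200/(-827) = -2924*(-1/221) - 200*(-1/827) = 172/13 + 200/827 = 144844/10751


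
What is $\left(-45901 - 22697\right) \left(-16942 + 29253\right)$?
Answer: $-844509978$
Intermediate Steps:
$\left(-45901 - 22697\right) \left(-16942 + 29253\right) = \left(-68598\right) 12311 = -844509978$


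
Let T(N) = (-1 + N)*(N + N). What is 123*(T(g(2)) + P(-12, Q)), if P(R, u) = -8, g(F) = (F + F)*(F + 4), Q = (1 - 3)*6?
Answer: 134808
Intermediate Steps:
Q = -12 (Q = -2*6 = -12)
g(F) = 2*F*(4 + F) (g(F) = (2*F)*(4 + F) = 2*F*(4 + F))
T(N) = 2*N*(-1 + N) (T(N) = (-1 + N)*(2*N) = 2*N*(-1 + N))
123*(T(g(2)) + P(-12, Q)) = 123*(2*(2*2*(4 + 2))*(-1 + 2*2*(4 + 2)) - 8) = 123*(2*(2*2*6)*(-1 + 2*2*6) - 8) = 123*(2*24*(-1 + 24) - 8) = 123*(2*24*23 - 8) = 123*(1104 - 8) = 123*1096 = 134808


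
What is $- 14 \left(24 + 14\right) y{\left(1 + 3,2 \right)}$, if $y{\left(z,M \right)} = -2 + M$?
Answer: $0$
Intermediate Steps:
$- 14 \left(24 + 14\right) y{\left(1 + 3,2 \right)} = - 14 \left(24 + 14\right) \left(-2 + 2\right) = \left(-14\right) 38 \cdot 0 = \left(-532\right) 0 = 0$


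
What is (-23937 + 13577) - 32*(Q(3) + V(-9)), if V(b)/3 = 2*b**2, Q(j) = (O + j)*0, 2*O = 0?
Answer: -25912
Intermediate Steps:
O = 0 (O = (1/2)*0 = 0)
Q(j) = 0 (Q(j) = (0 + j)*0 = j*0 = 0)
V(b) = 6*b**2 (V(b) = 3*(2*b**2) = 6*b**2)
(-23937 + 13577) - 32*(Q(3) + V(-9)) = (-23937 + 13577) - 32*(0 + 6*(-9)**2) = -10360 - 32*(0 + 6*81) = -10360 - 32*(0 + 486) = -10360 - 32*486 = -10360 - 1*15552 = -10360 - 15552 = -25912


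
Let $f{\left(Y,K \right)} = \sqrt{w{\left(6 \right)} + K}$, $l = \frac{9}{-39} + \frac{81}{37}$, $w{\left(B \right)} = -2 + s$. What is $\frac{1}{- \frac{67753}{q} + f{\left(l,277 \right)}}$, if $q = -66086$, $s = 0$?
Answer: $- \frac{4477524758}{1196433364891} + \frac{21836796980 \sqrt{11}}{1196433364891} \approx 0.056791$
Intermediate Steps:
$w{\left(B \right)} = -2$ ($w{\left(B \right)} = -2 + 0 = -2$)
$l = \frac{942}{481}$ ($l = 9 \left(- \frac{1}{39}\right) + 81 \cdot \frac{1}{37} = - \frac{3}{13} + \frac{81}{37} = \frac{942}{481} \approx 1.9584$)
$f{\left(Y,K \right)} = \sqrt{-2 + K}$
$\frac{1}{- \frac{67753}{q} + f{\left(l,277 \right)}} = \frac{1}{- \frac{67753}{-66086} + \sqrt{-2 + 277}} = \frac{1}{\left(-67753\right) \left(- \frac{1}{66086}\right) + \sqrt{275}} = \frac{1}{\frac{67753}{66086} + 5 \sqrt{11}}$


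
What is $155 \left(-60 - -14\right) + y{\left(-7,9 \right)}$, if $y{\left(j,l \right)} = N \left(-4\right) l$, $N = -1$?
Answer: $-7094$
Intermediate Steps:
$y{\left(j,l \right)} = 4 l$ ($y{\left(j,l \right)} = \left(-1\right) \left(-4\right) l = 4 l$)
$155 \left(-60 - -14\right) + y{\left(-7,9 \right)} = 155 \left(-60 - -14\right) + 4 \cdot 9 = 155 \left(-60 + 14\right) + 36 = 155 \left(-46\right) + 36 = -7130 + 36 = -7094$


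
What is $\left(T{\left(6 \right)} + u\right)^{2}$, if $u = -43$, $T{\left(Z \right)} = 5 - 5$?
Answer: $1849$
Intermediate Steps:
$T{\left(Z \right)} = 0$
$\left(T{\left(6 \right)} + u\right)^{2} = \left(0 - 43\right)^{2} = \left(-43\right)^{2} = 1849$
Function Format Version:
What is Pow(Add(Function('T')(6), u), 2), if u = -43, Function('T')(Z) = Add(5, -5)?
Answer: 1849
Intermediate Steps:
Function('T')(Z) = 0
Pow(Add(Function('T')(6), u), 2) = Pow(Add(0, -43), 2) = Pow(-43, 2) = 1849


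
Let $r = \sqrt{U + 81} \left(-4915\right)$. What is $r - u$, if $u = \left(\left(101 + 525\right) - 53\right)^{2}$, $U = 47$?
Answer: $-328329 - 39320 \sqrt{2} \approx -3.8394 \cdot 10^{5}$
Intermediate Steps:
$u = 328329$ ($u = \left(626 - 53\right)^{2} = 573^{2} = 328329$)
$r = - 39320 \sqrt{2}$ ($r = \sqrt{47 + 81} \left(-4915\right) = \sqrt{128} \left(-4915\right) = 8 \sqrt{2} \left(-4915\right) = - 39320 \sqrt{2} \approx -55607.0$)
$r - u = - 39320 \sqrt{2} - 328329 = -328329 - 39320 \sqrt{2}$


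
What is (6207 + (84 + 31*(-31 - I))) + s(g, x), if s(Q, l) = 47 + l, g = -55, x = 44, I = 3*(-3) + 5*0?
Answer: 5700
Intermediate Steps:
I = -9 (I = -9 + 0 = -9)
(6207 + (84 + 31*(-31 - I))) + s(g, x) = (6207 + (84 + 31*(-31 - 1*(-9)))) + (47 + 44) = (6207 + (84 + 31*(-31 + 9))) + 91 = (6207 + (84 + 31*(-22))) + 91 = (6207 + (84 - 682)) + 91 = (6207 - 598) + 91 = 5609 + 91 = 5700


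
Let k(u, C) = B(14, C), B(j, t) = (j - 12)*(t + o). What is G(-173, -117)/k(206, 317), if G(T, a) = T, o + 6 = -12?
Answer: -173/598 ≈ -0.28930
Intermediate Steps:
o = -18 (o = -6 - 12 = -18)
B(j, t) = (-18 + t)*(-12 + j) (B(j, t) = (j - 12)*(t - 18) = (-12 + j)*(-18 + t) = (-18 + t)*(-12 + j))
k(u, C) = -36 + 2*C (k(u, C) = 216 - 18*14 - 12*C + 14*C = 216 - 252 - 12*C + 14*C = -36 + 2*C)
G(-173, -117)/k(206, 317) = -173/(-36 + 2*317) = -173/(-36 + 634) = -173/598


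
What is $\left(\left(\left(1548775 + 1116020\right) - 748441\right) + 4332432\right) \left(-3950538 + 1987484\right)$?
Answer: $-12266704352444$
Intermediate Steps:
$\left(\left(\left(1548775 + 1116020\right) - 748441\right) + 4332432\right) \left(-3950538 + 1987484\right) = \left(\left(2664795 - 748441\right) + 4332432\right) \left(-1963054\right) = \left(1916354 + 4332432\right) \left(-1963054\right) = 6248786 \left(-1963054\right) = -12266704352444$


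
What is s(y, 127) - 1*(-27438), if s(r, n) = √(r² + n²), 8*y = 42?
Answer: 27438 + √258505/4 ≈ 27565.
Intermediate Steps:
y = 21/4 (y = (⅛)*42 = 21/4 ≈ 5.2500)
s(r, n) = √(n² + r²)
s(y, 127) - 1*(-27438) = √(127² + (21/4)²) - 1*(-27438) = √(16129 + 441/16) + 27438 = √(258505/16) + 27438 = √258505/4 + 27438 = 27438 + √258505/4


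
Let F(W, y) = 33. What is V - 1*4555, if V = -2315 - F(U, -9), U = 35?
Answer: -6903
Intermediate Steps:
V = -2348 (V = -2315 - 1*33 = -2315 - 33 = -2348)
V - 1*4555 = -2348 - 1*4555 = -2348 - 4555 = -6903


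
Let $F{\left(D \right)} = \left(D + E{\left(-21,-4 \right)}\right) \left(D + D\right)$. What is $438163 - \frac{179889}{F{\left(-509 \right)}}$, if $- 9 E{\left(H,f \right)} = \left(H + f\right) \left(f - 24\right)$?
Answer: $\frac{2355588082453}{5376058} \approx 4.3816 \cdot 10^{5}$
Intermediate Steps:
$E{\left(H,f \right)} = - \frac{\left(-24 + f\right) \left(H + f\right)}{9}$ ($E{\left(H,f \right)} = - \frac{\left(H + f\right) \left(f - 24\right)}{9} = - \frac{\left(H + f\right) \left(-24 + f\right)}{9} = - \frac{\left(-24 + f\right) \left(H + f\right)}{9}$)
$F{\left(D \right)} = 2 D \left(- \frac{700}{9} + D\right)$ ($F{\left(D \right)} = \left(D + \left(- \frac{\left(-4\right)^{2}}{9} + \frac{8}{3} \left(-21\right) + \frac{8}{3} \left(-4\right) - \left(- \frac{7}{3}\right) \left(-4\right)\right)\right) \left(D + D\right) = \left(D - \frac{700}{9}\right) 2 D = \left(- \frac{700}{9} + D\right) 2 D = 2 D \left(- \frac{700}{9} + D\right)$)
$438163 - \frac{179889}{F{\left(-509 \right)}} = 438163 - \frac{179889}{\frac{2}{9} \left(-509\right) \left(-700 + 9 \left(-509\right)\right)} = 438163 - \frac{179889}{\frac{2}{9} \left(-509\right) \left(-700 - 4581\right)} = 438163 - \frac{179889}{\frac{2}{9} \left(-509\right) \left(-5281\right)} = 438163 - \frac{179889}{\frac{5376058}{9}} = 438163 - \frac{1619001}{5376058} = \frac{2355588082453}{5376058}$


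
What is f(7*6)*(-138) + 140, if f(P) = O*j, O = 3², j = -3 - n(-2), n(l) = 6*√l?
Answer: 3866 + 7452*I*√2 ≈ 3866.0 + 10539.0*I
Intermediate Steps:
j = -3 - 6*I*√2 (j = -3 - 6*√(-2) = -3 - 6*I*√2 ≈ -3.0 - 8.4853*I)
O = 9
f(P) = -27 - 54*I*√2 (f(P) = 9*(-3 - 6*I*√2) = -27 - 54*I*√2)
f(7*6)*(-138) + 140 = (-27 - 54*I*√2)*(-138) + 140 = (3726 + 7452*I*√2) + 140 = 3866 + 7452*I*√2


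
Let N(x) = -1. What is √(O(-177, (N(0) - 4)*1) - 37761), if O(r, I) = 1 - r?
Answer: 7*I*√767 ≈ 193.86*I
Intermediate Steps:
√(O(-177, (N(0) - 4)*1) - 37761) = √((1 - 1*(-177)) - 37761) = √((1 + 177) - 37761) = √(178 - 37761) = √(-37583) = 7*I*√767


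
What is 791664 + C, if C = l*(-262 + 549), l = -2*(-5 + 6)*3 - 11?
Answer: 786785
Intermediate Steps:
l = -17 (l = -2*1*3 - 11 = -2*3 - 11 = -6 - 11 = -17)
C = -4879 (C = -17*(-262 + 549) = -17*287 = -4879)
791664 + C = 791664 - 4879 = 786785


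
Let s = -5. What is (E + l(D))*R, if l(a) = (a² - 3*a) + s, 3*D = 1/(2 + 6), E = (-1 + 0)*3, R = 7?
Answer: -32753/576 ≈ -56.863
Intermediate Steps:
E = -3 (E = -1*3 = -3)
D = 1/24 (D = 1/(3*(2 + 6)) = (⅓)/8 = (⅓)*(⅛) = 1/24 ≈ 0.041667)
l(a) = -5 + a² - 3*a (l(a) = (a² - 3*a) - 5 = -5 + a² - 3*a)
(E + l(D))*R = (-3 + (-5 + (1/24)² - 3*1/24))*7 = (-3 + (-5 + 1/576 - ⅛))*7 = (-3 - 2951/576)*7 = -4679/576*7 = -32753/576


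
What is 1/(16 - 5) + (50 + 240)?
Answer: 3191/11 ≈ 290.09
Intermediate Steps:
1/(16 - 5) + (50 + 240) = 1/11 + 290 = 3191/11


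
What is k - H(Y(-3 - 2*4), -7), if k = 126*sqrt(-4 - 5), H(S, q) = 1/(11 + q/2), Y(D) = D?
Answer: -2/15 + 378*I ≈ -0.13333 + 378.0*I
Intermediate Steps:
H(S, q) = 1/(11 + q/2) (H(S, q) = 1/(11 + q*(1/2)) = 1/(11 + q/2))
k = 378*I (k = 126*sqrt(-9) = 126*(3*I) = 378*I ≈ 378.0*I)
k - H(Y(-3 - 2*4), -7) = 378*I - 2/(22 - 7) = 378*I - 2/15 = -2/15 + 378*I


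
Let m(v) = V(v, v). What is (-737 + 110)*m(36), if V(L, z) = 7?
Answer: -4389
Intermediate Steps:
m(v) = 7
(-737 + 110)*m(36) = (-737 + 110)*7 = -627*7 = -4389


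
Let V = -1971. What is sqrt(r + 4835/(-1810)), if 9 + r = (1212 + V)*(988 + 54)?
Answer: I*sqrt(103641346082)/362 ≈ 889.32*I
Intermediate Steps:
r = -790887 (r = -9 + (1212 - 1971)*(988 + 54) = -9 - 759*1042 = -9 - 790878 = -790887)
sqrt(r + 4835/(-1810)) = sqrt(-790887 + 4835/(-1810)) = sqrt(-790887 + 4835*(-1/1810)) = sqrt(-790887 - 967/362) = sqrt(-286302061/362) = I*sqrt(103641346082)/362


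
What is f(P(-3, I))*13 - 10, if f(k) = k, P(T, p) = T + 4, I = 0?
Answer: 3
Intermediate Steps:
P(T, p) = 4 + T
f(P(-3, I))*13 - 10 = (4 - 3)*13 - 10 = 1*13 - 10 = 13 - 10 = 3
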